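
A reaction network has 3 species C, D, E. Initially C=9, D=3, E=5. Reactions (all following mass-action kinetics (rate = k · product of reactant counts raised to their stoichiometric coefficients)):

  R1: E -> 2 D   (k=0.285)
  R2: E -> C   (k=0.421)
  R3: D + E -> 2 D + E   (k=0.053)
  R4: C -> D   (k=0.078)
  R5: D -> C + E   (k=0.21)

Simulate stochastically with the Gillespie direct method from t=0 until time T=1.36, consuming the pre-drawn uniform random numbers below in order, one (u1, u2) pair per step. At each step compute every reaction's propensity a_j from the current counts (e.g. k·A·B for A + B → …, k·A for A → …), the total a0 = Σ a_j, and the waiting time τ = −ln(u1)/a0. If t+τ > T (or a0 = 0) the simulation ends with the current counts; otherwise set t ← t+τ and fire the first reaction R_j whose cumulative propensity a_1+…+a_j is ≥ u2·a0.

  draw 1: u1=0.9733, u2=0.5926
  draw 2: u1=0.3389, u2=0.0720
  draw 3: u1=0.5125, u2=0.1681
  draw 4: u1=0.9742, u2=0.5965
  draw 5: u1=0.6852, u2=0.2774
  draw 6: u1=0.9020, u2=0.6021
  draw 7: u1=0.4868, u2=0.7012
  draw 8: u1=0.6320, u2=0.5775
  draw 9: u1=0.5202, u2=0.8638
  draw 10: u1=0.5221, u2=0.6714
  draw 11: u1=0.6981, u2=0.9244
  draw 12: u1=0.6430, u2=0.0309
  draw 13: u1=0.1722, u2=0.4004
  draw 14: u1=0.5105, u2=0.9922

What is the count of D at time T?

D at T = 9

t=0.000: C=9 D=3 E=5
Draw 1: a1=1.425, a2=2.105, a3=0.795, a4=0.702, a5=0.630, a0=5.657; τ=−ln(0.9733)/5.657=0.005 → t=0.005; u2·a0=0.5926·5.657=3.352; a1=1.425 < 3.352 ≤ a1+a2=3.530 → R2 fires; C=10 D=3 E=4
Draw 2: a1=1.140, a2=1.684, a3=0.636, a4=0.780, a5=0.630, a0=4.870; τ=−ln(0.3389)/4.870=0.222 → t=0.227; u2·a0=0.0720·4.870=0.351 ≤ a1=1.140 → R1 fires; C=10 D=5 E=3
Draw 3: a1=0.855, a2=1.263, a3=0.795, a4=0.780, a5=1.050, a0=4.743; τ=−ln(0.5125)/4.743=0.141 → t=0.368; u2·a0=0.1681·4.743=0.797 ≤ a1=0.855 → R1 fires; C=10 D=7 E=2
Draw 4: a1=0.570, a2=0.842, a3=0.742, a4=0.780, a5=1.470, a0=4.404; τ=−ln(0.9742)/4.404=0.006 → t=0.374; u2·a0=0.5965·4.404=2.627; a1+…+a3=2.154 < 2.627 ≤ a1+…+a4=2.934 → R4 fires; C=9 D=8 E=2
Draw 5: a1=0.570, a2=0.842, a3=0.848, a4=0.702, a5=1.680, a0=4.642; τ=−ln(0.6852)/4.642=0.081 → t=0.455; u2·a0=0.2774·4.642=1.288; a1=0.570 < 1.288 ≤ a1+a2=1.412 → R2 fires; C=10 D=8 E=1
Draw 6: a1=0.285, a2=0.421, a3=0.424, a4=0.780, a5=1.680, a0=3.590; τ=−ln(0.9020)/3.590=0.029 → t=0.484; u2·a0=0.6021·3.590=2.162; a1+…+a4=1.910 < 2.162 ≤ a1+…+a5=3.590 → R5 fires; C=11 D=7 E=2
Draw 7: a1=0.570, a2=0.842, a3=0.742, a4=0.858, a5=1.470, a0=4.482; τ=−ln(0.4868)/4.482=0.161 → t=0.645; u2·a0=0.7012·4.482=3.143; a1+…+a4=3.012 < 3.143 ≤ a1+…+a5=4.482 → R5 fires; C=12 D=6 E=3
Draw 8: a1=0.855, a2=1.263, a3=0.954, a4=0.936, a5=1.260, a0=5.268; τ=−ln(0.6320)/5.268=0.087 → t=0.732; u2·a0=0.5775·5.268=3.042; a1+a2=2.118 < 3.042 ≤ a1+…+a3=3.072 → R3 fires; C=12 D=7 E=3
Draw 9: a1=0.855, a2=1.263, a3=1.113, a4=0.936, a5=1.470, a0=5.637; τ=−ln(0.5202)/5.637=0.116 → t=0.848; u2·a0=0.8638·5.637=4.869; a1+…+a4=4.167 < 4.869 ≤ a1+…+a5=5.637 → R5 fires; C=13 D=6 E=4
Draw 10: a1=1.140, a2=1.684, a3=1.272, a4=1.014, a5=1.260, a0=6.370; τ=−ln(0.5221)/6.370=0.102 → t=0.950; u2·a0=0.6714·6.370=4.277; a1+…+a3=4.096 < 4.277 ≤ a1+…+a4=5.110 → R4 fires; C=12 D=7 E=4
Draw 11: a1=1.140, a2=1.684, a3=1.484, a4=0.936, a5=1.470, a0=6.714; τ=−ln(0.6981)/6.714=0.054 → t=1.003; u2·a0=0.9244·6.714=6.206; a1+…+a4=5.244 < 6.206 ≤ a1+…+a5=6.714 → R5 fires; C=13 D=6 E=5
Draw 12: a1=1.425, a2=2.105, a3=1.590, a4=1.014, a5=1.260, a0=7.394; τ=−ln(0.6430)/7.394=0.060 → t=1.063; u2·a0=0.0309·7.394=0.228 ≤ a1=1.425 → R1 fires; C=13 D=8 E=4
Draw 13: a1=1.140, a2=1.684, a3=1.696, a4=1.014, a5=1.680, a0=7.214; τ=−ln(0.1722)/7.214=0.244 → t=1.307; u2·a0=0.4004·7.214=2.888; a1+a2=2.824 < 2.888 ≤ a1+…+a3=4.520 → R3 fires; C=13 D=9 E=4
Draw 14: a1=1.140, a2=1.684, a3=1.908, a4=1.014, a5=1.890, a0=7.636; τ=−ln(0.5105)/7.636=0.088 → t=1.395 > T=1.36: stop.
Read off D at T=1.36: 9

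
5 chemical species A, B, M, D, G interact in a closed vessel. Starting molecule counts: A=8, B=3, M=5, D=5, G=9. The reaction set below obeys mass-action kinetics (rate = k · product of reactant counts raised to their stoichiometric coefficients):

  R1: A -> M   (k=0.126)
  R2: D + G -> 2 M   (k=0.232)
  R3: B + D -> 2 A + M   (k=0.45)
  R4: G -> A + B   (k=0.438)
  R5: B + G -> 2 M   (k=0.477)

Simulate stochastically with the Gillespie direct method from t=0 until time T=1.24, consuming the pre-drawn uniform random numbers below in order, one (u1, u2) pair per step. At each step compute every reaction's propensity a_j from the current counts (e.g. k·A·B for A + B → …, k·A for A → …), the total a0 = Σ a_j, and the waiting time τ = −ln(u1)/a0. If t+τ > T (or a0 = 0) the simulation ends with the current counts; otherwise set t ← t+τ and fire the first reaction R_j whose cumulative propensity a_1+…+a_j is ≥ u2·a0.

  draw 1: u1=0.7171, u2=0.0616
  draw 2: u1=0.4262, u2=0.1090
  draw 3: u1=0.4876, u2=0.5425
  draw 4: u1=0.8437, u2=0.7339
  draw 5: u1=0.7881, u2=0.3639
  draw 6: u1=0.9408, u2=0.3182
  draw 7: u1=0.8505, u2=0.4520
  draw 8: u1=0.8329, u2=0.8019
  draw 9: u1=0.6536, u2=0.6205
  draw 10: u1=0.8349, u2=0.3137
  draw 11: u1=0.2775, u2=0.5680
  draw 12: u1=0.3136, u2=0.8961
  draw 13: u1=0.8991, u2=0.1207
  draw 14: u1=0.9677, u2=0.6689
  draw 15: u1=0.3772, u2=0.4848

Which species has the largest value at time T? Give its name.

t=0.000: A=8 B=3 M=5 D=5 G=9
Draw 1: a1=1.008, a2=10.440, a3=6.750, a4=3.942, a5=12.879, a0=35.019; τ=−ln(0.7171)/35.019=0.009 → t=0.009; u2·a0=0.0616·35.019=2.157; a1=1.008 < 2.157 ≤ a1+a2=11.448 → R2 fires; A=8 B=3 M=7 D=4 G=8
Draw 2: a1=1.008, a2=7.424, a3=5.400, a4=3.504, a5=11.448, a0=28.784; τ=−ln(0.4262)/28.784=0.030 → t=0.039; u2·a0=0.1090·28.784=3.137; a1=1.008 < 3.137 ≤ a1+a2=8.432 → R2 fires; A=8 B=3 M=9 D=3 G=7
Draw 3: a1=1.008, a2=4.872, a3=4.050, a4=3.066, a5=10.017, a0=23.013; τ=−ln(0.4876)/23.013=0.031 → t=0.070; u2·a0=0.5425·23.013=12.485; a1+…+a3=9.930 < 12.485 ≤ a1+…+a4=12.996 → R4 fires; A=9 B=4 M=9 D=3 G=6
Draw 4: a1=1.134, a2=4.176, a3=5.400, a4=2.628, a5=11.448, a0=24.786; τ=−ln(0.8437)/24.786=0.007 → t=0.077; u2·a0=0.7339·24.786=18.190; a1+…+a4=13.338 < 18.190 ≤ a1+…+a5=24.786 → R5 fires; A=9 B=3 M=11 D=3 G=5
Draw 5: a1=1.134, a2=3.480, a3=4.050, a4=2.190, a5=7.155, a0=18.009; τ=−ln(0.7881)/18.009=0.013 → t=0.090; u2·a0=0.3639·18.009=6.553; a1+a2=4.614 < 6.553 ≤ a1+…+a3=8.664 → R3 fires; A=11 B=2 M=12 D=2 G=5
Draw 6: a1=1.386, a2=2.320, a3=1.800, a4=2.190, a5=4.770, a0=12.466; τ=−ln(0.9408)/12.466=0.005 → t=0.095; u2·a0=0.3182·12.466=3.967; a1+a2=3.706 < 3.967 ≤ a1+…+a3=5.506 → R3 fires; A=13 B=1 M=13 D=1 G=5
Draw 7: a1=1.638, a2=1.160, a3=0.450, a4=2.190, a5=2.385, a0=7.823; τ=−ln(0.8505)/7.823=0.021 → t=0.116; u2·a0=0.4520·7.823=3.536; a1+…+a3=3.248 < 3.536 ≤ a1+…+a4=5.438 → R4 fires; A=14 B=2 M=13 D=1 G=4
Draw 8: a1=1.764, a2=0.928, a3=0.900, a4=1.752, a5=3.816, a0=9.160; τ=−ln(0.8329)/9.160=0.020 → t=0.136; u2·a0=0.8019·9.160=7.345; a1+…+a4=5.344 < 7.345 ≤ a1+…+a5=9.160 → R5 fires; A=14 B=1 M=15 D=1 G=3
Draw 9: a1=1.764, a2=0.696, a3=0.450, a4=1.314, a5=1.431, a0=5.655; τ=−ln(0.6536)/5.655=0.075 → t=0.211; u2·a0=0.6205·5.655=3.509; a1+…+a3=2.910 < 3.509 ≤ a1+…+a4=4.224 → R4 fires; A=15 B=2 M=15 D=1 G=2
Draw 10: a1=1.890, a2=0.464, a3=0.900, a4=0.876, a5=1.908, a0=6.038; τ=−ln(0.8349)/6.038=0.030 → t=0.241; u2·a0=0.3137·6.038=1.894; a1=1.890 < 1.894 ≤ a1+a2=2.354 → R2 fires; A=15 B=2 M=17 D=0 G=1
Draw 11: a1=1.890, a2=0.000, a3=0.000, a4=0.438, a5=0.954, a0=3.282; τ=−ln(0.2775)/3.282=0.391 → t=0.632; u2·a0=0.5680·3.282=1.864 ≤ a1=1.890 → R1 fires; A=14 B=2 M=18 D=0 G=1
Draw 12: a1=1.764, a2=0.000, a3=0.000, a4=0.438, a5=0.954, a0=3.156; τ=−ln(0.3136)/3.156=0.367 → t=0.999; u2·a0=0.8961·3.156=2.828; a1+…+a4=2.202 < 2.828 ≤ a1+…+a5=3.156 → R5 fires; A=14 B=1 M=20 D=0 G=0
Draw 13: a1=1.764, a2=0.000, a3=0.000, a4=0.000, a5=0.000, a0=1.764; τ=−ln(0.8991)/1.764=0.060 → t=1.059; u2·a0=0.1207·1.764=0.213 ≤ a1=1.764 → R1 fires; A=13 B=1 M=21 D=0 G=0
Draw 14: a1=1.638, a2=0.000, a3=0.000, a4=0.000, a5=0.000, a0=1.638; τ=−ln(0.9677)/1.638=0.020 → t=1.079; u2·a0=0.6689·1.638=1.096 ≤ a1=1.638 → R1 fires; A=12 B=1 M=22 D=0 G=0
Draw 15: a1=1.512, a2=0.000, a3=0.000, a4=0.000, a5=0.000, a0=1.512; τ=−ln(0.3772)/1.512=0.645 → t=1.724 > T=1.24: stop.
At T=1.24: A=12 B=1 M=22 D=0 G=0; the largest is M.

Dominant species at T: M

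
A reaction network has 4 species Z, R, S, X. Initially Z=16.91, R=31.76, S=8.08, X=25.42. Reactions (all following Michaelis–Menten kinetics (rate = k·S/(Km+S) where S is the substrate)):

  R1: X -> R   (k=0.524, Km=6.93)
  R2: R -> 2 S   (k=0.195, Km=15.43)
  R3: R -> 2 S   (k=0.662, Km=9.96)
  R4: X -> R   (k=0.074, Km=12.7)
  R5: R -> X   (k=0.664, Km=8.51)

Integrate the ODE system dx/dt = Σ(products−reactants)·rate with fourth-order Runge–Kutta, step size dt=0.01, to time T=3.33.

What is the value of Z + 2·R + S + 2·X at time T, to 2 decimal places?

Check how each reaction changes W = Z + 2·R + S + 2·X (weight of products minus weight of reactants):
R1: X -> R: (2·1) − (2·1) = 2 − 2 = 0
R2: R -> 2 S: (1·2) − (2·1) = 2 − 2 = 0
R3: R -> 2 S: (1·2) − (2·1) = 2 − 2 = 0
R4: X -> R: (2·1) − (2·1) = 2 − 2 = 0
R5: R -> X: (2·1) − (2·1) = 2 − 2 = 0
Every reaction leaves W unchanged, so W is conserved and no simulation is needed: W(T) = W(0) = 16.91 + 2·31.76 + 8.08 + 2·25.42 = 139.35

Value at T = 139.35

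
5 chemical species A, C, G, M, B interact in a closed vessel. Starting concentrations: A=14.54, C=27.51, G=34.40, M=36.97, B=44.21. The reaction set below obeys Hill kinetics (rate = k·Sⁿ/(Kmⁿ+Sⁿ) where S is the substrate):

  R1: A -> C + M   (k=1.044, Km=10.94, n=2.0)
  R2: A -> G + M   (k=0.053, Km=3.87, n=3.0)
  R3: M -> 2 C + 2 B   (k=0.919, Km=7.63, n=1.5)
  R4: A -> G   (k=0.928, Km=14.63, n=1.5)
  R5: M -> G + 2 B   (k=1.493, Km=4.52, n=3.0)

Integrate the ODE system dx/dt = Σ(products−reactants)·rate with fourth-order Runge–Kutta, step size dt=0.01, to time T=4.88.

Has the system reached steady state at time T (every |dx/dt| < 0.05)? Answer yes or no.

RK4 with dt=0.01: 488 steps to T=4.88. Trajectory (selected grid times):
t=0.00: A=14.54 C=27.51 G=34.40 M=36.97 B=44.21
t=0.54: A=13.91 C=28.77 G=35.48 M=36.09 B=46.73
t=1.08: A=13.31 C=30.02 G=36.55 M=35.21 B=49.24
t=1.63: A=12.71 C=31.27 G=37.63 M=34.30 B=51.79
t=2.17: A=12.14 C=32.48 G=38.68 M=33.39 B=54.30
t=2.71: A=11.60 C=33.68 G=39.72 M=32.47 B=56.80
t=3.25: A=11.08 C=34.86 G=40.76 M=31.54 B=59.30
t=3.80: A=10.57 C=36.05 G=41.80 M=30.58 B=61.83
t=4.34: A=10.09 C=37.19 G=42.82 M=29.63 B=64.32
t=4.88: A=9.63 C=38.32 G=43.83 M=28.67 B=66.80
Rates at T: R1=0.4557, R2=0.0498, R3=0.8081, R4=0.3230, R5=1.4872
dx/dt at T (Σ net stoichiometry × rate): A=-0.8285, C=+2.0718, G=+1.8600, M=-1.7898, B=+4.5905
Largest |dx/dt| is |+4.5905| (B) ≥ 0.05 → not steady.

Steady state at T: no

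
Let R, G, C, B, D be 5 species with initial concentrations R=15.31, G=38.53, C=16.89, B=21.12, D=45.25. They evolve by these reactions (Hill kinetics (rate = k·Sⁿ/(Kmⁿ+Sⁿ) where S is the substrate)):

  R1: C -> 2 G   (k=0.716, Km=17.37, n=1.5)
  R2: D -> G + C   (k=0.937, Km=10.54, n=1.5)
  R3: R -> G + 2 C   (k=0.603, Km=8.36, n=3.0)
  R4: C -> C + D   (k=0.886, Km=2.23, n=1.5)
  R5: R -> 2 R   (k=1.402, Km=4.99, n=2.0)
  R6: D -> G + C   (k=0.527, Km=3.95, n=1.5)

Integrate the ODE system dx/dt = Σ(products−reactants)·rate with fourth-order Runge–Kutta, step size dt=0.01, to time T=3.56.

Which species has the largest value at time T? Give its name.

RK4 with dt=0.01: 356 steps to T=3.56. Trajectory (selected grid times):
t=0.00: R=15.31 G=38.53 C=16.89 B=21.12 D=45.25
t=0.40: R=15.61 G=39.57 C=17.71 B=21.12 D=45.05
t=0.79: R=15.90 G=40.59 C=18.50 B=21.12 D=44.85
t=1.19: R=16.20 G=41.64 C=19.31 B=21.12 D=44.65
t=1.58: R=16.49 G=42.69 C=20.10 B=21.12 D=44.45
t=1.98: R=16.80 G=43.76 C=20.91 B=21.12 D=44.25
t=2.37: R=17.09 G=44.82 C=21.70 B=21.12 D=44.06
t=2.77: R=17.39 G=45.92 C=22.50 B=21.12 D=43.86
t=3.16: R=17.68 G=46.99 C=23.29 B=21.12 D=43.67
t=3.56: R=17.98 G=48.10 C=24.09 B=21.12 D=43.48
At T=3.56: R=17.98 G=48.10 C=24.09 B=21.12 D=43.48; the largest is G.

Dominant species at T: G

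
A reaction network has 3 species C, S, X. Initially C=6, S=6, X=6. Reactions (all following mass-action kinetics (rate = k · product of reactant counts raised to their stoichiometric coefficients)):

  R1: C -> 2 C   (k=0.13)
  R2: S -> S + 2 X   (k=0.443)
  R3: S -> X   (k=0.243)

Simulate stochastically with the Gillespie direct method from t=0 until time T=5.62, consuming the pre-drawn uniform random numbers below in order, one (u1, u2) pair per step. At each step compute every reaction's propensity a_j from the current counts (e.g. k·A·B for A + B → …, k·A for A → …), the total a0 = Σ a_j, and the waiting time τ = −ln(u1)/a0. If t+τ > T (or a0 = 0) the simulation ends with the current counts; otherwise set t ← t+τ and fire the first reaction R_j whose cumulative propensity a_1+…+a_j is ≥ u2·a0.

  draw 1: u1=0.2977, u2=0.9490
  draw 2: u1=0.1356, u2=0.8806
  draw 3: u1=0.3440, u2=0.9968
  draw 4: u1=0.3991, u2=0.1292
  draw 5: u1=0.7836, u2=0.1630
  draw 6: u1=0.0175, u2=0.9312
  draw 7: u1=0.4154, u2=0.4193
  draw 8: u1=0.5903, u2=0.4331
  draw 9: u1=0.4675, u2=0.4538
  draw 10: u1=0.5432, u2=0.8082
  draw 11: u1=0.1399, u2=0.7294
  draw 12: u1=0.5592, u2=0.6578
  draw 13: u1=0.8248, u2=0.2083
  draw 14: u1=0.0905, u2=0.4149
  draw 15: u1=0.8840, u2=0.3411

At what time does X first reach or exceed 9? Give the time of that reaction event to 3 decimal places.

t=0.000: C=6 S=6 X=6
Draw 1: a1=0.780, a2=2.658, a3=1.458, a0=4.896; τ=−ln(0.2977)/4.896=0.247 → t=0.247; u2·a0=0.9490·4.896=4.646; a1+a2=3.438 < 4.646 ≤ a1+…+a3=4.896 → R3 fires; C=6 S=5 X=7
Draw 2: a1=0.780, a2=2.215, a3=1.215, a0=4.210; τ=−ln(0.1356)/4.210=0.475 → t=0.722; u2·a0=0.8806·4.210=3.707; a1+a2=2.995 < 3.707 ≤ a1+…+a3=4.210 → R3 fires; C=6 S=4 X=8
Draw 3: a1=0.780, a2=1.772, a3=0.972, a0=3.524; τ=−ln(0.3440)/3.524=0.303 → t=1.025; u2·a0=0.9968·3.524=3.513; a1+a2=2.552 < 3.513 ≤ a1+…+a3=3.524 → R3 fires; C=6 S=3 X=9
Draw 4: a1=0.780, a2=1.329, a3=0.729, a0=2.838; τ=−ln(0.3991)/2.838=0.324 → t=1.349; u2·a0=0.1292·2.838=0.367 ≤ a1=0.780 → R1 fires; C=7 S=3 X=9
Draw 5: a1=0.910, a2=1.329, a3=0.729, a0=2.968; τ=−ln(0.7836)/2.968=0.082 → t=1.431; u2·a0=0.1630·2.968=0.484 ≤ a1=0.910 → R1 fires; C=8 S=3 X=9
Draw 6: a1=1.040, a2=1.329, a3=0.729, a0=3.098; τ=−ln(0.0175)/3.098=1.306 → t=2.737; u2·a0=0.9312·3.098=2.885; a1+a2=2.369 < 2.885 ≤ a1+…+a3=3.098 → R3 fires; C=8 S=2 X=10
Draw 7: a1=1.040, a2=0.886, a3=0.486, a0=2.412; τ=−ln(0.4154)/2.412=0.364 → t=3.101; u2·a0=0.4193·2.412=1.011 ≤ a1=1.040 → R1 fires; C=9 S=2 X=10
Draw 8: a1=1.170, a2=0.886, a3=0.486, a0=2.542; τ=−ln(0.5903)/2.542=0.207 → t=3.308; u2·a0=0.4331·2.542=1.101 ≤ a1=1.170 → R1 fires; C=10 S=2 X=10
Draw 9: a1=1.300, a2=0.886, a3=0.486, a0=2.672; τ=−ln(0.4675)/2.672=0.285 → t=3.593; u2·a0=0.4538·2.672=1.213 ≤ a1=1.300 → R1 fires; C=11 S=2 X=10
Draw 10: a1=1.430, a2=0.886, a3=0.486, a0=2.802; τ=−ln(0.5432)/2.802=0.218 → t=3.811; u2·a0=0.8082·2.802=2.265; a1=1.430 < 2.265 ≤ a1+a2=2.316 → R2 fires; C=11 S=2 X=12
Draw 11: a1=1.430, a2=0.886, a3=0.486, a0=2.802; τ=−ln(0.1399)/2.802=0.702 → t=4.512; u2·a0=0.7294·2.802=2.044; a1=1.430 < 2.044 ≤ a1+a2=2.316 → R2 fires; C=11 S=2 X=14
Draw 12: a1=1.430, a2=0.886, a3=0.486, a0=2.802; τ=−ln(0.5592)/2.802=0.207 → t=4.720; u2·a0=0.6578·2.802=1.843; a1=1.430 < 1.843 ≤ a1+a2=2.316 → R2 fires; C=11 S=2 X=16
Draw 13: a1=1.430, a2=0.886, a3=0.486, a0=2.802; τ=−ln(0.8248)/2.802=0.069 → t=4.789; u2·a0=0.2083·2.802=0.584 ≤ a1=1.430 → R1 fires; C=12 S=2 X=16
Draw 14: a1=1.560, a2=0.886, a3=0.486, a0=2.932; τ=−ln(0.0905)/2.932=0.819 → t=5.608; u2·a0=0.4149·2.932=1.216 ≤ a1=1.560 → R1 fires; C=13 S=2 X=16
Draw 15: a1=1.690, a2=0.886, a3=0.486, a0=3.062; τ=−ln(0.8840)/3.062=0.040 → t=5.648 > T=5.62: stop.
X first becomes ≥ 9 when it reaches 9 at the event at t=1.025.

Threshold first reached at t = 1.025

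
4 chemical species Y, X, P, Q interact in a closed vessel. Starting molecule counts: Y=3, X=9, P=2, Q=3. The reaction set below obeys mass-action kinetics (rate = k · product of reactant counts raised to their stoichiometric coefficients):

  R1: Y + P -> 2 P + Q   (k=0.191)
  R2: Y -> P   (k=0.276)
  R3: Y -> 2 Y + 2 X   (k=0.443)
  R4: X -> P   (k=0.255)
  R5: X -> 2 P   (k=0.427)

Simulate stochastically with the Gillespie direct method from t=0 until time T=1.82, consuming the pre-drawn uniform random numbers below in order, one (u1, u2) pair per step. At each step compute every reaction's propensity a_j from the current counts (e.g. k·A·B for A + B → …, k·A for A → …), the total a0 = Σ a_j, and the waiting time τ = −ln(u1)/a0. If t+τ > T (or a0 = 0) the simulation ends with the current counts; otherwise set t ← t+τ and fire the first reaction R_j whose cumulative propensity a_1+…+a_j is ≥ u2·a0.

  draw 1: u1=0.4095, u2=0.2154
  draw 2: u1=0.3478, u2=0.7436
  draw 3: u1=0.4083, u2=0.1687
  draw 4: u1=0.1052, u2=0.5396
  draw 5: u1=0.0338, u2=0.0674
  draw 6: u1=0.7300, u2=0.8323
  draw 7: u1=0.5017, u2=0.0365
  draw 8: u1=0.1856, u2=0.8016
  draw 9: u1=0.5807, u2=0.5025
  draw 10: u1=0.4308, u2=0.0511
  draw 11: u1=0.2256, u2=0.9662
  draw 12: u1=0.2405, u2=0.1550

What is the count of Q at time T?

Q at T = 7

t=0.000: Y=3 X=9 P=2 Q=3
Draw 1: a1=1.146, a2=0.828, a3=1.329, a4=2.295, a5=3.843, a0=9.441; τ=−ln(0.4095)/9.441=0.095 → t=0.095; u2·a0=0.2154·9.441=2.034; a1+a2=1.974 < 2.034 ≤ a1+…+a3=3.303 → R3 fires; Y=4 X=11 P=2 Q=3
Draw 2: a1=1.528, a2=1.104, a3=1.772, a4=2.805, a5=4.697, a0=11.906; τ=−ln(0.3478)/11.906=0.089 → t=0.183; u2·a0=0.7436·11.906=8.853; a1+…+a4=7.209 < 8.853 ≤ a1+…+a5=11.906 → R5 fires; Y=4 X=10 P=4 Q=3
Draw 3: a1=3.056, a2=1.104, a3=1.772, a4=2.550, a5=4.270, a0=12.752; τ=−ln(0.4083)/12.752=0.070 → t=0.254; u2·a0=0.1687·12.752=2.151 ≤ a1=3.056 → R1 fires; Y=3 X=10 P=5 Q=4
Draw 4: a1=2.865, a2=0.828, a3=1.329, a4=2.550, a5=4.270, a0=11.842; τ=−ln(0.1052)/11.842=0.190 → t=0.444; u2·a0=0.5396·11.842=6.390; a1+…+a3=5.022 < 6.390 ≤ a1+…+a4=7.572 → R4 fires; Y=3 X=9 P=6 Q=4
Draw 5: a1=3.438, a2=0.828, a3=1.329, a4=2.295, a5=3.843, a0=11.733; τ=−ln(0.0338)/11.733=0.289 → t=0.732; u2·a0=0.0674·11.733=0.791 ≤ a1=3.438 → R1 fires; Y=2 X=9 P=7 Q=5
Draw 6: a1=2.674, a2=0.552, a3=0.886, a4=2.295, a5=3.843, a0=10.250; τ=−ln(0.7300)/10.250=0.031 → t=0.763; u2·a0=0.8323·10.250=8.531; a1+…+a4=6.407 < 8.531 ≤ a1+…+a5=10.250 → R5 fires; Y=2 X=8 P=9 Q=5
Draw 7: a1=3.438, a2=0.552, a3=0.886, a4=2.040, a5=3.416, a0=10.332; τ=−ln(0.5017)/10.332=0.067 → t=0.830; u2·a0=0.0365·10.332=0.377 ≤ a1=3.438 → R1 fires; Y=1 X=8 P=10 Q=6
Draw 8: a1=1.910, a2=0.276, a3=0.443, a4=2.040, a5=3.416, a0=8.085; τ=−ln(0.1856)/8.085=0.208 → t=1.038; u2·a0=0.8016·8.085=6.481; a1+…+a4=4.669 < 6.481 ≤ a1+…+a5=8.085 → R5 fires; Y=1 X=7 P=12 Q=6
Draw 9: a1=2.292, a2=0.276, a3=0.443, a4=1.785, a5=2.989, a0=7.785; τ=−ln(0.5807)/7.785=0.070 → t=1.108; u2·a0=0.5025·7.785=3.912; a1+…+a3=3.011 < 3.912 ≤ a1+…+a4=4.796 → R4 fires; Y=1 X=6 P=13 Q=6
Draw 10: a1=2.483, a2=0.276, a3=0.443, a4=1.530, a5=2.562, a0=7.294; τ=−ln(0.4308)/7.294=0.115 → t=1.223; u2·a0=0.0511·7.294=0.373 ≤ a1=2.483 → R1 fires; Y=0 X=6 P=14 Q=7
Draw 11: a1=0.000, a2=0.000, a3=0.000, a4=1.530, a5=2.562, a0=4.092; τ=−ln(0.2256)/4.092=0.364 → t=1.587; u2·a0=0.9662·4.092=3.954; a1+…+a4=1.530 < 3.954 ≤ a1+…+a5=4.092 → R5 fires; Y=0 X=5 P=16 Q=7
Draw 12: a1=0.000, a2=0.000, a3=0.000, a4=1.275, a5=2.135, a0=3.410; τ=−ln(0.2405)/3.410=0.418 → t=2.005 > T=1.82: stop.
Read off Q at T=1.82: 7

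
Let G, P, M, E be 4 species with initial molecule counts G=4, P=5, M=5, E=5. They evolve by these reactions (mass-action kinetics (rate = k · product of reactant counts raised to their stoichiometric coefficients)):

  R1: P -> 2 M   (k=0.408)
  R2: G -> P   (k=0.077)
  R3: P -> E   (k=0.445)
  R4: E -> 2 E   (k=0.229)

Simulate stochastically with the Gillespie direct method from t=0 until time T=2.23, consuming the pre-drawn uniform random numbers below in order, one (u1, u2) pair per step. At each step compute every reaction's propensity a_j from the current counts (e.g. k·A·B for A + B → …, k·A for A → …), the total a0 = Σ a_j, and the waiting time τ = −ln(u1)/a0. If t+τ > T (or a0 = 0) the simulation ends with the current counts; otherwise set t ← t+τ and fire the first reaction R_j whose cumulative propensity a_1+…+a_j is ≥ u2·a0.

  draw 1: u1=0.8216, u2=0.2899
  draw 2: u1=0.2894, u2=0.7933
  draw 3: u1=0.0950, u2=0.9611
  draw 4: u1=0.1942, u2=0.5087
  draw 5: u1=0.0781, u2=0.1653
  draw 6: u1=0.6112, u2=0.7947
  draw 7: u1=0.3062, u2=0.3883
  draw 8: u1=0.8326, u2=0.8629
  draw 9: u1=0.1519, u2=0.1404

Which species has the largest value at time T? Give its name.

t=0.000: G=4 P=5 M=5 E=5
Draw 1: a1=2.040, a2=0.308, a3=2.225, a4=1.145, a0=5.718; τ=−ln(0.8216)/5.718=0.034 → t=0.034; u2·a0=0.2899·5.718=1.658 ≤ a1=2.040 → R1 fires; G=4 P=4 M=7 E=5
Draw 2: a1=1.632, a2=0.308, a3=1.780, a4=1.145, a0=4.865; τ=−ln(0.2894)/4.865=0.255 → t=0.289; u2·a0=0.7933·4.865=3.859; a1+…+a3=3.720 < 3.859 ≤ a1+…+a4=4.865 → R4 fires; G=4 P=4 M=7 E=6
Draw 3: a1=1.632, a2=0.308, a3=1.780, a4=1.374, a0=5.094; τ=−ln(0.0950)/5.094=0.462 → t=0.751; u2·a0=0.9611·5.094=4.896; a1+…+a3=3.720 < 4.896 ≤ a1+…+a4=5.094 → R4 fires; G=4 P=4 M=7 E=7
Draw 4: a1=1.632, a2=0.308, a3=1.780, a4=1.603, a0=5.323; τ=−ln(0.1942)/5.323=0.308 → t=1.059; u2·a0=0.5087·5.323=2.708; a1+a2=1.940 < 2.708 ≤ a1+…+a3=3.720 → R3 fires; G=4 P=3 M=7 E=8
Draw 5: a1=1.224, a2=0.308, a3=1.335, a4=1.832, a0=4.699; τ=−ln(0.0781)/4.699=0.543 → t=1.602; u2·a0=0.1653·4.699=0.777 ≤ a1=1.224 → R1 fires; G=4 P=2 M=9 E=8
Draw 6: a1=0.816, a2=0.308, a3=0.890, a4=1.832, a0=3.846; τ=−ln(0.6112)/3.846=0.128 → t=1.730; u2·a0=0.7947·3.846=3.056; a1+…+a3=2.014 < 3.056 ≤ a1+…+a4=3.846 → R4 fires; G=4 P=2 M=9 E=9
Draw 7: a1=0.816, a2=0.308, a3=0.890, a4=2.061, a0=4.075; τ=−ln(0.3062)/4.075=0.290 → t=2.020; u2·a0=0.3883·4.075=1.582; a1+a2=1.124 < 1.582 ≤ a1+…+a3=2.014 → R3 fires; G=4 P=1 M=9 E=10
Draw 8: a1=0.408, a2=0.308, a3=0.445, a4=2.290, a0=3.451; τ=−ln(0.8326)/3.451=0.053 → t=2.073; u2·a0=0.8629·3.451=2.978; a1+…+a3=1.161 < 2.978 ≤ a1+…+a4=3.451 → R4 fires; G=4 P=1 M=9 E=11
Draw 9: a1=0.408, a2=0.308, a3=0.445, a4=2.519, a0=3.680; τ=−ln(0.1519)/3.680=0.512 → t=2.585 > T=2.23: stop.
At T=2.23: G=4 P=1 M=9 E=11; the largest is E.

Dominant species at T: E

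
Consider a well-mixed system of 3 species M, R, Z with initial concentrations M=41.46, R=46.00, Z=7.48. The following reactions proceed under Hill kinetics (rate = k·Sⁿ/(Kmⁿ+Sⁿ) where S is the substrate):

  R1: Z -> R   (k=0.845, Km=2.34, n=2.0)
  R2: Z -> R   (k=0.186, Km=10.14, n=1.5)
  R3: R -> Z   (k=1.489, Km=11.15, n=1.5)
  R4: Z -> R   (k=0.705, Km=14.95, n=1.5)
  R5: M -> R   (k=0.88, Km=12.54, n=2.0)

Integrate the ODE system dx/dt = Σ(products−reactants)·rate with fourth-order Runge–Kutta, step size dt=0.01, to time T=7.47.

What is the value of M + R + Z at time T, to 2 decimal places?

Value at T = 94.94

Check how each reaction changes W = M + R + Z (weight of products minus weight of reactants):
R1: Z -> R: (1·1) − (1·1) = 1 − 1 = 0
R2: Z -> R: (1·1) − (1·1) = 1 − 1 = 0
R3: R -> Z: (1·1) − (1·1) = 1 − 1 = 0
R4: Z -> R: (1·1) − (1·1) = 1 − 1 = 0
R5: M -> R: (1·1) − (1·1) = 1 − 1 = 0
Every reaction leaves W unchanged, so W is conserved and no simulation is needed: W(T) = W(0) = 41.46 + 46.00 + 7.48 = 94.94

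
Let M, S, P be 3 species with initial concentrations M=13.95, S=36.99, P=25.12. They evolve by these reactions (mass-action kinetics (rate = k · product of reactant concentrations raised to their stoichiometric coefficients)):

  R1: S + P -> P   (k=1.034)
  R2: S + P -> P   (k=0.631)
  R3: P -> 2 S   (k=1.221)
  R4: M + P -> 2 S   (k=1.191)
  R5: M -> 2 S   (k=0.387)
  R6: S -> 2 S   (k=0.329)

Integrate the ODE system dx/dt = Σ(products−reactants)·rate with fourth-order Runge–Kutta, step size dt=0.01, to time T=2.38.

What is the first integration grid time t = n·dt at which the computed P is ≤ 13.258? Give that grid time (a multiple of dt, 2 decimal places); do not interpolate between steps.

RK4 with dt=0.01: 238 steps to T=2.38. Trajectory (selected grid times):
t=0.00: M=13.95 S=36.99 P=25.12
t=0.06: M=3.80 S=15.47 P=13.83
t=0.07: M=3.22 S=13.73 P=13.10
t=0.26: M=0.32 S=3.12 P=8.00
t=0.53: M=0.03 S=1.72 P=5.53
t=0.79: M=0.01 S=1.58 P=4.01
t=1.06: M=0.00 S=1.57 P=2.88
t=1.32: M=0.00 S=1.59 P=2.09
t=1.59: M=0.00 S=1.62 P=1.51
t=1.85: M=0.00 S=1.67 P=1.10
t=2.12: M=0.00 S=1.72 P=0.79
t=2.38: M=0.00 S=1.79 P=0.57
P(0.06)=13.828 > 13.258 but P(0.07)=13.102 ≤ 13.258, so the first grid time is t=0.07.

Threshold first reached at t = 0.07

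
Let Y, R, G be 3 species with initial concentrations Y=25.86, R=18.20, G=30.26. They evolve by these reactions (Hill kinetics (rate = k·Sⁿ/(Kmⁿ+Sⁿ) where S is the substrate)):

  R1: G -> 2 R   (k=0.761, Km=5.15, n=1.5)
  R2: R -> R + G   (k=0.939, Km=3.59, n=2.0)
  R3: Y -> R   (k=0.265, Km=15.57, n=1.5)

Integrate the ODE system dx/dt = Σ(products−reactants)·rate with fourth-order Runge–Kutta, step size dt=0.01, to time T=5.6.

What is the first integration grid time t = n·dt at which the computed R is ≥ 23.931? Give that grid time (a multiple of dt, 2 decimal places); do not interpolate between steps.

RK4 with dt=0.01: 560 steps to T=5.6. Trajectory (selected grid times):
t=0.00: Y=25.86 R=18.20 G=30.26
t=0.62: Y=25.75 R=19.19 G=30.38
t=1.24: Y=25.64 R=20.19 G=30.50
t=1.87: Y=25.52 R=21.20 G=30.63
t=2.49: Y=25.41 R=22.19 G=30.75
t=3.11: Y=25.30 R=23.19 G=30.88
t=3.57: Y=25.22 R=23.92 G=30.97
t=3.58: Y=25.22 R=23.94 G=30.98
t=3.73: Y=25.19 R=24.18 G=31.01
t=4.36: Y=25.08 R=25.19 G=31.14
t=4.98: Y=24.97 R=26.19 G=31.27
t=5.60: Y=24.86 R=27.18 G=31.40
R(3.57)=23.924 < 23.931 but R(3.58)=23.940 ≥ 23.931, so the first grid time is t=3.58.

Threshold first reached at t = 3.58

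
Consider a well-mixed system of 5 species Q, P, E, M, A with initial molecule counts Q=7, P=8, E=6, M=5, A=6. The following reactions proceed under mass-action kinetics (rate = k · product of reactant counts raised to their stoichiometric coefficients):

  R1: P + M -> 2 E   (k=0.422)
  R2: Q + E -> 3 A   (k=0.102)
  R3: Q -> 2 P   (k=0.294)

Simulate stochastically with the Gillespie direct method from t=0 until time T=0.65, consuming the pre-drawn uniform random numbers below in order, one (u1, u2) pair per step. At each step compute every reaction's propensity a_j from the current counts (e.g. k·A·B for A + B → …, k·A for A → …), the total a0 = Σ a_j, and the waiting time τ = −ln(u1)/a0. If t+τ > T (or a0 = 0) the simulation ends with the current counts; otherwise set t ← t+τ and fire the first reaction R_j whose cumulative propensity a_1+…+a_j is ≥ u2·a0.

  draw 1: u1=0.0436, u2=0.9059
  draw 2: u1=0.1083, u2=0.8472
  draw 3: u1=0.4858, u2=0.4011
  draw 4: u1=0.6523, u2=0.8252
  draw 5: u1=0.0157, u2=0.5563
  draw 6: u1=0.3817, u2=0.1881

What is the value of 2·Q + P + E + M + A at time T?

Value at T = 39

Check how each reaction changes W = 2·Q + P + E + M + A (weight of products minus weight of reactants):
R1: P + M -> 2 E: (1·2) − (1·1 + 1·1) = 2 − 2 = 0
R2: Q + E -> 3 A: (1·3) − (2·1 + 1·1) = 3 − 3 = 0
R3: Q -> 2 P: (1·2) − (2·1) = 2 − 2 = 0
Every reaction leaves W unchanged, so W is conserved and no simulation is needed: W(T) = W(0) = 2·7 + 8 + 6 + 5 + 6 = 39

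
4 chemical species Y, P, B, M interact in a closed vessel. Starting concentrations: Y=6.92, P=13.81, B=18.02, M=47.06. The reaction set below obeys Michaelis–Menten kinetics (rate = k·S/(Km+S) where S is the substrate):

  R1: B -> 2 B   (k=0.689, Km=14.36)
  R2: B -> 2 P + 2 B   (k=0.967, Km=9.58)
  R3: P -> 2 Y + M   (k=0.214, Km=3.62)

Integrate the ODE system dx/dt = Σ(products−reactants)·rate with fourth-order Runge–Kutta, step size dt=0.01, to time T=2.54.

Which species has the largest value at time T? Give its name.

RK4 with dt=0.01: 254 steps to T=2.54. Trajectory (selected grid times):
t=0.00: Y=6.92 P=13.81 B=18.02 M=47.06
t=0.28: Y=7.02 P=14.12 B=18.30 M=47.11
t=0.56: Y=7.11 P=14.43 B=18.59 M=47.16
t=0.85: Y=7.21 P=14.75 B=18.89 M=47.21
t=1.13: Y=7.31 P=15.06 B=19.18 M=47.25
t=1.41: Y=7.40 P=15.37 B=19.47 M=47.30
t=1.69: Y=7.50 P=15.69 B=19.77 M=47.35
t=1.98: Y=7.60 P=16.02 B=20.07 M=47.40
t=2.26: Y=7.70 P=16.33 B=20.37 M=47.45
t=2.54: Y=7.80 P=16.65 B=20.67 M=47.50
At T=2.54: Y=7.80 P=16.65 B=20.67 M=47.50; the largest is M.

Dominant species at T: M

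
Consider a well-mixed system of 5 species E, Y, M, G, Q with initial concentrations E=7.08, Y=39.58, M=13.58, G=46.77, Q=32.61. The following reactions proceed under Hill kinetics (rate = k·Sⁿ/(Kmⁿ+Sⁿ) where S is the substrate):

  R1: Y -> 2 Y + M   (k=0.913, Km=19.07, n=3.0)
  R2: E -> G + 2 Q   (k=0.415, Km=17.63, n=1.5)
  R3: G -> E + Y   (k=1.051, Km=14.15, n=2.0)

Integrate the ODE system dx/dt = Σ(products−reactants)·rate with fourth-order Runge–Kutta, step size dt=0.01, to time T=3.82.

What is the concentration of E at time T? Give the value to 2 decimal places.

RK4 with dt=0.01: 382 steps to T=3.82. Trajectory (selected grid times):
t=0.00: E=7.08 Y=39.58 M=13.58 G=46.77 Q=32.61
t=0.42: E=7.45 Y=40.33 M=13.93 G=46.40 Q=32.68
t=0.85: E=7.82 Y=41.10 M=14.28 G=46.03 Q=32.76
t=1.27: E=8.18 Y=41.85 M=14.63 G=45.67 Q=32.84
t=1.70: E=8.55 Y=42.62 M=14.99 G=45.30 Q=32.93
t=2.12: E=8.91 Y=43.38 M=15.34 G=44.94 Q=33.02
t=2.55: E=9.27 Y=44.15 M=15.71 G=44.58 Q=33.12
t=2.97: E=9.62 Y=44.91 M=16.06 G=44.23 Q=33.22
t=3.40: E=9.98 Y=45.68 M=16.43 G=43.87 Q=33.32
t=3.82: E=10.33 Y=46.44 M=16.79 G=43.52 Q=33.43
Read off E at T=3.82: 10.33

E at T = 10.33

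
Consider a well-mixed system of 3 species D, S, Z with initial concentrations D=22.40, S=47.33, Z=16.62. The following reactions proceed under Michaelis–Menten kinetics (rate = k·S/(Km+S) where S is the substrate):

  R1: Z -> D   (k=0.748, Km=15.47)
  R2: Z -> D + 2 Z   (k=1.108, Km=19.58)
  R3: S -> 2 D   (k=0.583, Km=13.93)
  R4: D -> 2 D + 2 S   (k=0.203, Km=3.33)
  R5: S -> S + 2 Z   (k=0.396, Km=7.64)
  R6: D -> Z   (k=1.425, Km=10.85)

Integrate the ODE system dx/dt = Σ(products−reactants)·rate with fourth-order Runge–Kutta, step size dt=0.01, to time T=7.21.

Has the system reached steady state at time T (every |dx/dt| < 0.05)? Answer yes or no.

Steady state at T: no

RK4 with dt=0.01: 721 steps to T=7.21. Trajectory (selected grid times):
t=0.00: D=22.40 S=47.33 Z=16.62
t=0.80: D=23.22 S=47.25 Z=18.04
t=1.60: D=24.06 S=47.18 Z=19.47
t=2.40: D=24.93 S=47.10 Z=20.92
t=3.20: D=25.81 S=47.03 Z=22.38
t=4.01: D=26.71 S=46.96 Z=23.87
t=4.81: D=27.62 S=46.89 Z=25.35
t=5.61: D=28.55 S=46.82 Z=26.85
t=6.41: D=29.48 S=46.75 Z=28.36
t=7.21: D=30.43 S=46.68 Z=29.88
Rates at T: R1=0.4928, R2=0.6694, R3=0.4490, R4=0.1830, R5=0.3403, R6=1.0505
dx/dt at T (Σ net stoichiometry × rate): D=+1.1928, S=-0.0831, Z=+1.9076
Largest |dx/dt| is |+1.9076| (Z) ≥ 0.05 → not steady.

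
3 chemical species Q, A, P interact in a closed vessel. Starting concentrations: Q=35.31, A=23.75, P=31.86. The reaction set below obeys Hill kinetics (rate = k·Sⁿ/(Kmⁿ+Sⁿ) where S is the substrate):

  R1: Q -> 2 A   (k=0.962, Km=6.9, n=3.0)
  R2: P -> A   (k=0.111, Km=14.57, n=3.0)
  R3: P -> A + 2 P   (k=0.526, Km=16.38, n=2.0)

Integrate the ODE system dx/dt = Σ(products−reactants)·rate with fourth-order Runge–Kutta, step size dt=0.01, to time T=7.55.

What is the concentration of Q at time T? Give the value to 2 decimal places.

Q at T = 28.12

RK4 with dt=0.01: 755 steps to T=7.55. Trajectory (selected grid times):
t=0.00: Q=35.31 A=23.75 P=31.86
t=0.84: Q=34.51 A=25.79 P=32.12
t=1.68: Q=33.71 A=27.83 P=32.39
t=2.52: Q=32.91 A=29.87 P=32.66
t=3.36: Q=32.11 A=31.91 P=32.93
t=4.19: Q=31.31 A=33.92 P=33.19
t=5.03: Q=30.52 A=35.96 P=33.46
t=5.87: Q=29.72 A=38.01 P=33.73
t=6.71: Q=28.92 A=40.04 P=34.00
t=7.55: Q=28.12 A=42.08 P=34.28
Read off Q at T=7.55: 28.12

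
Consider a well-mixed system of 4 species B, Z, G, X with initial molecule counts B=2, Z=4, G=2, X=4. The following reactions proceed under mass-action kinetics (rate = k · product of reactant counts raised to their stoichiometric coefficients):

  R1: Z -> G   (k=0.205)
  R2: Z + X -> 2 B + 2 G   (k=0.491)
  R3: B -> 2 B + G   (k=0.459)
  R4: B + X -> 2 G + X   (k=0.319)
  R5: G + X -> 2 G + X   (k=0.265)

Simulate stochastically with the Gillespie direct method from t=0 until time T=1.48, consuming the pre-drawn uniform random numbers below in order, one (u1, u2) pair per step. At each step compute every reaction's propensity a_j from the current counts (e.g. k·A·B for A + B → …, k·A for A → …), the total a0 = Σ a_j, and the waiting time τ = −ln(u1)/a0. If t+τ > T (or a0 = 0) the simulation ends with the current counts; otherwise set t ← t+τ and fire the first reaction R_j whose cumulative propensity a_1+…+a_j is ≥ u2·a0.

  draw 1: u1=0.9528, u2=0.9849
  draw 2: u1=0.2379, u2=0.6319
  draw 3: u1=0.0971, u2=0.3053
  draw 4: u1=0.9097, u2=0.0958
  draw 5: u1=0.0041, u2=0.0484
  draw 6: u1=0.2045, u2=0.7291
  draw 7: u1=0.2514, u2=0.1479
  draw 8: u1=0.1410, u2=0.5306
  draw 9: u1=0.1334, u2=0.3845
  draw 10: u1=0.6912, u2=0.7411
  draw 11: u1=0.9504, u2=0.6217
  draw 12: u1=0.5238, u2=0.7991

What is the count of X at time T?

t=0.000: B=2 Z=4 G=2 X=4
Draw 1: a1=0.820, a2=7.856, a3=0.918, a4=2.552, a5=2.120, a0=14.266; τ=−ln(0.9528)/14.266=0.003 → t=0.003; u2·a0=0.9849·14.266=14.051; a1+…+a4=12.146 < 14.051 ≤ a1+…+a5=14.266 → R5 fires; B=2 Z=4 G=3 X=4
Draw 2: a1=0.820, a2=7.856, a3=0.918, a4=2.552, a5=3.180, a0=15.326; τ=−ln(0.2379)/15.326=0.094 → t=0.097; u2·a0=0.6319·15.326=9.684; a1+…+a3=9.594 < 9.684 ≤ a1+…+a4=12.146 → R4 fires; B=1 Z=4 G=5 X=4
Draw 3: a1=0.820, a2=7.856, a3=0.459, a4=1.276, a5=5.300, a0=15.711; τ=−ln(0.0971)/15.711=0.148 → t=0.246; u2·a0=0.3053·15.711=4.797; a1=0.820 < 4.797 ≤ a1+a2=8.676 → R2 fires; B=3 Z=3 G=7 X=3
Draw 4: a1=0.615, a2=4.419, a3=1.377, a4=2.871, a5=5.565, a0=14.847; τ=−ln(0.9097)/14.847=0.006 → t=0.252; u2·a0=0.0958·14.847=1.422; a1=0.615 < 1.422 ≤ a1+a2=5.034 → R2 fires; B=5 Z=2 G=9 X=2
Draw 5: a1=0.410, a2=1.964, a3=2.295, a4=3.190, a5=4.770, a0=12.629; τ=−ln(0.0041)/12.629=0.435 → t=0.687; u2·a0=0.0484·12.629=0.611; a1=0.410 < 0.611 ≤ a1+a2=2.374 → R2 fires; B=7 Z=1 G=11 X=1
Draw 6: a1=0.205, a2=0.491, a3=3.213, a4=2.233, a5=2.915, a0=9.057; τ=−ln(0.2045)/9.057=0.175 → t=0.862; u2·a0=0.7291·9.057=6.603; a1+…+a4=6.142 < 6.603 ≤ a1+…+a5=9.057 → R5 fires; B=7 Z=1 G=12 X=1
Draw 7: a1=0.205, a2=0.491, a3=3.213, a4=2.233, a5=3.180, a0=9.322; τ=−ln(0.2514)/9.322=0.148 → t=1.010; u2·a0=0.1479·9.322=1.379; a1+a2=0.696 < 1.379 ≤ a1+…+a3=3.909 → R3 fires; B=8 Z=1 G=13 X=1
Draw 8: a1=0.205, a2=0.491, a3=3.672, a4=2.552, a5=3.445, a0=10.365; τ=−ln(0.1410)/10.365=0.189 → t=1.199; u2·a0=0.5306·10.365=5.500; a1+…+a3=4.368 < 5.500 ≤ a1+…+a4=6.920 → R4 fires; B=7 Z=1 G=15 X=1
Draw 9: a1=0.205, a2=0.491, a3=3.213, a4=2.233, a5=3.975, a0=10.117; τ=−ln(0.1334)/10.117=0.199 → t=1.399; u2·a0=0.3845·10.117=3.890; a1+a2=0.696 < 3.890 ≤ a1+…+a3=3.909 → R3 fires; B=8 Z=1 G=16 X=1
Draw 10: a1=0.205, a2=0.491, a3=3.672, a4=2.552, a5=4.240, a0=11.160; τ=−ln(0.6912)/11.160=0.033 → t=1.432; u2·a0=0.7411·11.160=8.271; a1+…+a4=6.920 < 8.271 ≤ a1+…+a5=11.160 → R5 fires; B=8 Z=1 G=17 X=1
Draw 11: a1=0.205, a2=0.491, a3=3.672, a4=2.552, a5=4.505, a0=11.425; τ=−ln(0.9504)/11.425=0.004 → t=1.436; u2·a0=0.6217·11.425=7.103; a1+…+a4=6.920 < 7.103 ≤ a1+…+a5=11.425 → R5 fires; B=8 Z=1 G=18 X=1
Draw 12: a1=0.205, a2=0.491, a3=3.672, a4=2.552, a5=4.770, a0=11.690; τ=−ln(0.5238)/11.690=0.055 → t=1.491 > T=1.48: stop.
Read off X at T=1.48: 1

X at T = 1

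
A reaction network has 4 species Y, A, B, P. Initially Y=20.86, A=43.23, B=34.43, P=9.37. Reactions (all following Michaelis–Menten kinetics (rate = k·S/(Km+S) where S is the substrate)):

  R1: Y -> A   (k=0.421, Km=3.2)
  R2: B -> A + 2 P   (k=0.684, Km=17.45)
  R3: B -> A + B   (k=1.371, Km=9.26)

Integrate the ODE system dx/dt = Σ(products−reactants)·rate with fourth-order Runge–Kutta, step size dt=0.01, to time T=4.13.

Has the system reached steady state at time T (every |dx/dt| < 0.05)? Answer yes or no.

Steady state at T: no

RK4 with dt=0.01: 413 steps to T=4.13. Trajectory (selected grid times):
t=0.00: Y=20.86 A=43.23 B=34.43 P=9.37
t=0.46: Y=20.69 A=44.10 B=34.22 P=9.79
t=0.92: Y=20.52 A=44.97 B=34.01 P=10.20
t=1.38: Y=20.36 A=45.85 B=33.81 P=10.62
t=1.84: Y=20.19 A=46.71 B=33.60 P=11.03
t=2.29: Y=20.03 A=47.56 B=33.40 P=11.44
t=2.75: Y=19.86 A=48.43 B=33.19 P=11.85
t=3.21: Y=19.69 A=49.30 B=32.98 P=12.26
t=3.67: Y=19.53 A=50.16 B=32.78 P=12.67
t=4.13: Y=19.36 A=51.02 B=32.57 P=13.08
Rates at T: R1=0.3613, R2=0.4454, R3=1.0675
dx/dt at T (Σ net stoichiometry × rate): Y=-0.3613, A=+1.8742, B=-0.4454, P=+0.8908
Largest |dx/dt| is |+1.8742| (A) ≥ 0.05 → not steady.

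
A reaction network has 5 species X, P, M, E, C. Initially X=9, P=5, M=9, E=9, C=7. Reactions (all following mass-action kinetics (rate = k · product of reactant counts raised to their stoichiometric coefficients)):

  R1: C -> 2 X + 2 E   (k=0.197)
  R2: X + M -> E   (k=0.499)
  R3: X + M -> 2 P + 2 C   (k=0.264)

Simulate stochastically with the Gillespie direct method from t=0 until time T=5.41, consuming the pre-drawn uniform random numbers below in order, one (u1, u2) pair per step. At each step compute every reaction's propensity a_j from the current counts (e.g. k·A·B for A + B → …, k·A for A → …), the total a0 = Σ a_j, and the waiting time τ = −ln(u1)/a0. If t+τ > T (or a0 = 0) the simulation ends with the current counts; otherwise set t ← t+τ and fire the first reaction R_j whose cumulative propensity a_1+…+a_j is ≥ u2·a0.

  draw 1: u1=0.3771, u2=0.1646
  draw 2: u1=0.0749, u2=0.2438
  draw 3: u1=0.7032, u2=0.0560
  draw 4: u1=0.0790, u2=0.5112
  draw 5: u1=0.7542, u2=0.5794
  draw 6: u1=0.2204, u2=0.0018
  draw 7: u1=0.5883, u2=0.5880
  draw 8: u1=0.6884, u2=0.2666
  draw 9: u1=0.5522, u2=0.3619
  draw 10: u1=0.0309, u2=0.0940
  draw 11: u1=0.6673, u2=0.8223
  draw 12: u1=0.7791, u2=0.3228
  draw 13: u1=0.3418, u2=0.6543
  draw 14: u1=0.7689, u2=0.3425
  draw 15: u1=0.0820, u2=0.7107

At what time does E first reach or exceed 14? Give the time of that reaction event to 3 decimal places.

t=0.000: X=9 P=5 M=9 E=9 C=7
Draw 1: a1=1.379, a2=40.419, a3=21.384, a0=63.182; τ=−ln(0.3771)/63.182=0.015 → t=0.015; u2·a0=0.1646·63.182=10.400; a1=1.379 < 10.400 ≤ a1+a2=41.798 → R2 fires; X=8 P=5 M=8 E=10 C=7
Draw 2: a1=1.379, a2=31.936, a3=16.896, a0=50.211; τ=−ln(0.0749)/50.211=0.052 → t=0.067; u2·a0=0.2438·50.211=12.241; a1=1.379 < 12.241 ≤ a1+a2=33.315 → R2 fires; X=7 P=5 M=7 E=11 C=7
Draw 3: a1=1.379, a2=24.451, a3=12.936, a0=38.766; τ=−ln(0.7032)/38.766=0.009 → t=0.076; u2·a0=0.0560·38.766=2.171; a1=1.379 < 2.171 ≤ a1+a2=25.830 → R2 fires; X=6 P=5 M=6 E=12 C=7
Draw 4: a1=1.379, a2=17.964, a3=9.504, a0=28.847; τ=−ln(0.0790)/28.847=0.088 → t=0.164; u2·a0=0.5112·28.847=14.747; a1=1.379 < 14.747 ≤ a1+a2=19.343 → R2 fires; X=5 P=5 M=5 E=13 C=7
Draw 5: a1=1.379, a2=12.475, a3=6.600, a0=20.454; τ=−ln(0.7542)/20.454=0.014 → t=0.178; u2·a0=0.5794·20.454=11.851; a1=1.379 < 11.851 ≤ a1+a2=13.854 → R2 fires; X=4 P=5 M=4 E=14 C=7
Draw 6: a1=1.379, a2=7.984, a3=4.224, a0=13.587; τ=−ln(0.2204)/13.587=0.111 → t=0.289; u2·a0=0.0018·13.587=0.024 ≤ a1=1.379 → R1 fires; X=6 P=5 M=4 E=16 C=6
Draw 7: a1=1.182, a2=11.976, a3=6.336, a0=19.494; τ=−ln(0.5883)/19.494=0.027 → t=0.316; u2·a0=0.5880·19.494=11.462; a1=1.182 < 11.462 ≤ a1+a2=13.158 → R2 fires; X=5 P=5 M=3 E=17 C=6
Draw 8: a1=1.182, a2=7.485, a3=3.960, a0=12.627; τ=−ln(0.6884)/12.627=0.030 → t=0.346; u2·a0=0.2666·12.627=3.366; a1=1.182 < 3.366 ≤ a1+a2=8.667 → R2 fires; X=4 P=5 M=2 E=18 C=6
Draw 9: a1=1.182, a2=3.992, a3=2.112, a0=7.286; τ=−ln(0.5522)/7.286=0.082 → t=0.428; u2·a0=0.3619·7.286=2.637; a1=1.182 < 2.637 ≤ a1+a2=5.174 → R2 fires; X=3 P=5 M=1 E=19 C=6
Draw 10: a1=1.182, a2=1.497, a3=0.792, a0=3.471; τ=−ln(0.0309)/3.471=1.002 → t=1.429; u2·a0=0.0940·3.471=0.326 ≤ a1=1.182 → R1 fires; X=5 P=5 M=1 E=21 C=5
Draw 11: a1=0.985, a2=2.495, a3=1.320, a0=4.800; τ=−ln(0.6673)/4.800=0.084 → t=1.514; u2·a0=0.8223·4.800=3.947; a1+a2=3.480 < 3.947 ≤ a1+…+a3=4.800 → R3 fires; X=4 P=7 M=0 E=21 C=7
Draw 12: a1=1.379, a2=0.000, a3=0.000, a0=1.379; τ=−ln(0.7791)/1.379=0.181 → t=1.695; u2·a0=0.3228·1.379=0.445 ≤ a1=1.379 → R1 fires; X=6 P=7 M=0 E=23 C=6
Draw 13: a1=1.182, a2=0.000, a3=0.000, a0=1.182; τ=−ln(0.3418)/1.182=0.908 → t=2.603; u2·a0=0.6543·1.182=0.773 ≤ a1=1.182 → R1 fires; X=8 P=7 M=0 E=25 C=5
Draw 14: a1=0.985, a2=0.000, a3=0.000, a0=0.985; τ=−ln(0.7689)/0.985=0.267 → t=2.870; u2·a0=0.3425·0.985=0.337 ≤ a1=0.985 → R1 fires; X=10 P=7 M=0 E=27 C=4
Draw 15: a1=0.788, a2=0.000, a3=0.000, a0=0.788; τ=−ln(0.0820)/0.788=3.174 → t=6.043 > T=5.41: stop.
E first becomes ≥ 14 when it reaches 14 at the event at t=0.178.

Threshold first reached at t = 0.178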